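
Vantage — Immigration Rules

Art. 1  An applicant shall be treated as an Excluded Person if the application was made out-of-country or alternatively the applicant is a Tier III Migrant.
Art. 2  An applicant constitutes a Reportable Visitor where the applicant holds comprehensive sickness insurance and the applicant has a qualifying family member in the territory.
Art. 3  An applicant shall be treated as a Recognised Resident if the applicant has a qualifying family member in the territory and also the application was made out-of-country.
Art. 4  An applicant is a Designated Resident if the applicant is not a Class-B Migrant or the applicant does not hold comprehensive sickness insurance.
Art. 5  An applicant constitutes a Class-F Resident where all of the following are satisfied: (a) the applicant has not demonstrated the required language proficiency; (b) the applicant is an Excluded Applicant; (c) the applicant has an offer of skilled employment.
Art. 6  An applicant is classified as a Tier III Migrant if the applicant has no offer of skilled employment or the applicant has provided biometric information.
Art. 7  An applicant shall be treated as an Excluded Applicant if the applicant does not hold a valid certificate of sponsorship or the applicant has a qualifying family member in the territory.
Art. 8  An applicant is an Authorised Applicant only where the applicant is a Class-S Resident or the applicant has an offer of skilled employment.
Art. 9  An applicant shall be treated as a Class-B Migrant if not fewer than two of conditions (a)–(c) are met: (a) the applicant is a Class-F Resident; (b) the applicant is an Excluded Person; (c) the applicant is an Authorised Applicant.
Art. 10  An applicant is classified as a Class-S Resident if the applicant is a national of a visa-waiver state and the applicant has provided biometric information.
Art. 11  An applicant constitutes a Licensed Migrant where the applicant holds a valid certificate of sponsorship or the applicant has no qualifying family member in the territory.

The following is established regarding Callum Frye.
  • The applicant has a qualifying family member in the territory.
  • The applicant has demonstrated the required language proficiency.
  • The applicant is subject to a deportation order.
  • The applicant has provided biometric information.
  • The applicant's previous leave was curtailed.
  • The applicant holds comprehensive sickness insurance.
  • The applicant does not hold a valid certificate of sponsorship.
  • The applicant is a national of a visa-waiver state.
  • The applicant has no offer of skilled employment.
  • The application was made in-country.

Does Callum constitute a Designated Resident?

No

article 7 — Excluded Applicant: [the applicant does not hold a valid certificate of sponsorship? yes] OR [the applicant has a qualifying family member in the territory? yes] → satisfied.
article 5 — Class-F Resident: [the applicant has not demonstrated the required language proficiency? no] AND [Excluded Applicant (article 7)? yes] AND [the applicant has an offer of skilled employment? no] → not satisfied.
article 6 — Tier III Migrant: [the applicant has no offer of skilled employment? yes] OR [the applicant has provided biometric information? yes] → satisfied.
article 1 — Excluded Person: [the application was made out-of-country? no] OR [Tier III Migrant (article 6)? yes] → satisfied.
article 10 — Class-S Resident: [the applicant is a national of a visa-waiver state? yes] AND [the applicant has provided biometric information? yes] → satisfied.
article 8 — Authorised Applicant: [Class-S Resident (article 10)? yes] OR [the applicant has an offer of skilled employment? no] → satisfied.
article 9 — Class-B Migrant: Class-F Resident (article 5)? no; Excluded Person (article 1)? yes; Authorised Applicant (article 8)? yes — 2 of 3 hold (need ≥2) → satisfied.
article 4 — Designated Resident: [not a Class-B Migrant (article 9)? no] OR [the applicant does not hold comprehensive sickness insurance? no] → not satisfied.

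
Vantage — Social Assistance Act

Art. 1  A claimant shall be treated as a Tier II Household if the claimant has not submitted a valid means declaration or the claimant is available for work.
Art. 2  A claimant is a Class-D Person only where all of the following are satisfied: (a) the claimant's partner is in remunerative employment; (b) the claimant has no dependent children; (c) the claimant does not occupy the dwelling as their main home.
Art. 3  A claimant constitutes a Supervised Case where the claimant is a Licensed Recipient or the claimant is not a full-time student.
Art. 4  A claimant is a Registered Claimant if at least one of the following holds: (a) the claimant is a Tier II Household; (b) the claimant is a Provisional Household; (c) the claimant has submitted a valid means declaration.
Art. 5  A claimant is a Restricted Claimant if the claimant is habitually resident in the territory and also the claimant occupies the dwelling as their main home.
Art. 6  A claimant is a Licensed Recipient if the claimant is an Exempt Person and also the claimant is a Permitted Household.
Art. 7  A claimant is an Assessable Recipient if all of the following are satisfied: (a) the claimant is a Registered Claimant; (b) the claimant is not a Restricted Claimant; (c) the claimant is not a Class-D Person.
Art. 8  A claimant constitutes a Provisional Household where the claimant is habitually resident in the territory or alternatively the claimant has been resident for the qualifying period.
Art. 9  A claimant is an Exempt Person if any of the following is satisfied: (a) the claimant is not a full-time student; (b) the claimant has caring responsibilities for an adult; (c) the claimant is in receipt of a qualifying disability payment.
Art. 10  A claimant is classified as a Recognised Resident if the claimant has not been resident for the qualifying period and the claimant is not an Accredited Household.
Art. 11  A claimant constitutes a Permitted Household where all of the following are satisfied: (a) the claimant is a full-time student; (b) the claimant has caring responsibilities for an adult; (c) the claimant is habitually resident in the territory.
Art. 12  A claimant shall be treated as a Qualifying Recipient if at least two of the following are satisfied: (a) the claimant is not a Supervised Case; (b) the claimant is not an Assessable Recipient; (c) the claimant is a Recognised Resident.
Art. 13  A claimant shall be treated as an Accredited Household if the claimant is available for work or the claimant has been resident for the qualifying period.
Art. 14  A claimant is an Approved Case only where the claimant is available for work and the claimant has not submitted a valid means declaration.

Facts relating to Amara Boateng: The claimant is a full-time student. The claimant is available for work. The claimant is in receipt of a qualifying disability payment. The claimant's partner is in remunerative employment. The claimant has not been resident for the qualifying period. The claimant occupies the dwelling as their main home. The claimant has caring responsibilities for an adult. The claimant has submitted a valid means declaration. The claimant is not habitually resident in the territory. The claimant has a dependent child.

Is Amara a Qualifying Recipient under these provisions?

No

article 9 — Exempt Person: [the claimant is not a full-time student? no] OR [the claimant has caring responsibilities for an adult? yes] OR [the claimant is in receipt of a qualifying disability payment? yes] → satisfied.
article 11 — Permitted Household: [the claimant is a full-time student? yes] AND [the claimant has caring responsibilities for an adult? yes] AND [the claimant is habitually resident in the territory? no] → not satisfied.
article 6 — Licensed Recipient: [Exempt Person (article 9)? yes] AND [Permitted Household (article 11)? no] → not satisfied.
article 3 — Supervised Case: [Licensed Recipient (article 6)? no] OR [the claimant is not a full-time student? no] → not satisfied.
article 1 — Tier II Household: [the claimant has not submitted a valid means declaration? no] OR [the claimant is available for work? yes] → satisfied.
article 8 — Provisional Household: [the claimant is habitually resident in the territory? no] OR [the claimant has been resident for the qualifying period? no] → not satisfied.
article 4 — Registered Claimant: [Tier II Household (article 1)? yes] OR [Provisional Household (article 8)? no] OR [the claimant has submitted a valid means declaration? yes] → satisfied.
article 5 — Restricted Claimant: [the claimant is habitually resident in the territory? no] AND [the claimant occupies the dwelling as their main home? yes] → not satisfied.
article 2 — Class-D Person: [the claimant's partner is in remunerative employment? yes] AND [the claimant has no dependent children? no] AND [the claimant does not occupy the dwelling as their main home? no] → not satisfied.
article 7 — Assessable Recipient: [Registered Claimant (article 4)? yes] AND [not a Restricted Claimant (article 5)? yes] AND [not a Class-D Person (article 2)? yes] → satisfied.
article 13 — Accredited Household: [the claimant is available for work? yes] OR [the claimant has been resident for the qualifying period? no] → satisfied.
article 10 — Recognised Resident: [the claimant has not been resident for the qualifying period? yes] AND [not an Accredited Household (article 13)? no] → not satisfied.
article 12 — Qualifying Recipient: not a Supervised Case (article 3)? yes; not an Assessable Recipient (article 7)? no; Recognised Resident (article 10)? no — 1 of 3 hold (need ≥2) → not satisfied.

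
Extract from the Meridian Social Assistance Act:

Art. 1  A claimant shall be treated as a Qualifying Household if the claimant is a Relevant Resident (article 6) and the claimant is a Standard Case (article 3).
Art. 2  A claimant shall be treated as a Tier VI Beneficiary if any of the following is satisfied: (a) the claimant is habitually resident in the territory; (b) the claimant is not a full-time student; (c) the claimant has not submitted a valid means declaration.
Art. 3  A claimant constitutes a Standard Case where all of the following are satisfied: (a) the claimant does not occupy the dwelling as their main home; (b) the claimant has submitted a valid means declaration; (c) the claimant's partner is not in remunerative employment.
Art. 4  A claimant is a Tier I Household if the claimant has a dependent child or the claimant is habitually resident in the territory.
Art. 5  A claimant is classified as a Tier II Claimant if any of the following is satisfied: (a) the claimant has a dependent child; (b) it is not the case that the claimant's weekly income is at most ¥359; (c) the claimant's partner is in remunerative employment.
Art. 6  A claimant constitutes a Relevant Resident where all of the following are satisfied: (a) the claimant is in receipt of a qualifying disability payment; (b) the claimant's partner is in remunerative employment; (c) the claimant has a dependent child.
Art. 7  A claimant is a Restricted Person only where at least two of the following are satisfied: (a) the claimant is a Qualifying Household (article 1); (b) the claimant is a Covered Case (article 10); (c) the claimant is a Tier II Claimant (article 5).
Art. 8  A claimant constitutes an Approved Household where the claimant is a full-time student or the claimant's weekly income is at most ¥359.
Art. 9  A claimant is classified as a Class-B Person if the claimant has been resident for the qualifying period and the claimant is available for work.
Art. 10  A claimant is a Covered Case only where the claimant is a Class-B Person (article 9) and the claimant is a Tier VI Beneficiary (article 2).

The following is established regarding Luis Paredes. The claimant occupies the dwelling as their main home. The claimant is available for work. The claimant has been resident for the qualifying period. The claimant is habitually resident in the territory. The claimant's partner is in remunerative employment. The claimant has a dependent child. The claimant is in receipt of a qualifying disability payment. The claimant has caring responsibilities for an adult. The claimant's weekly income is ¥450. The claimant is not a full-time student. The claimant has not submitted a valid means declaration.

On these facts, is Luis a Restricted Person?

article 6 — Relevant Resident: [the claimant is in receipt of a qualifying disability payment? yes] AND [the claimant's partner is in remunerative employment? yes] AND [the claimant has a dependent child? yes] → satisfied.
article 3 — Standard Case: [the claimant does not occupy the dwelling as their main home? no] AND [the claimant has submitted a valid means declaration? no] AND [the claimant's partner is not in remunerative employment? no] → not satisfied.
article 1 — Qualifying Household: [Relevant Resident (article 6)? yes] AND [Standard Case (article 3)? no] → not satisfied.
article 9 — Class-B Person: [the claimant has been resident for the qualifying period? yes] AND [the claimant is available for work? yes] → satisfied.
article 2 — Tier VI Beneficiary: [the claimant is habitually resident in the territory? yes] OR [the claimant is not a full-time student? yes] OR [the claimant has not submitted a valid means declaration? yes] → satisfied.
article 10 — Covered Case: [Class-B Person (article 9)? yes] AND [Tier VI Beneficiary (article 2)? yes] → satisfied.
article 5 — Tier II Claimant: [the claimant has a dependent child? yes] OR [claimant's weekly income: ¥450 ≤ ¥359? no, so negated condition yes] OR [the claimant's partner is in remunerative employment? yes] → satisfied.
article 7 — Restricted Person: Qualifying Household (article 1)? no; Covered Case (article 10)? yes; Tier II Claimant (article 5)? yes — 2 of 3 hold (need ≥2) → satisfied.

Yes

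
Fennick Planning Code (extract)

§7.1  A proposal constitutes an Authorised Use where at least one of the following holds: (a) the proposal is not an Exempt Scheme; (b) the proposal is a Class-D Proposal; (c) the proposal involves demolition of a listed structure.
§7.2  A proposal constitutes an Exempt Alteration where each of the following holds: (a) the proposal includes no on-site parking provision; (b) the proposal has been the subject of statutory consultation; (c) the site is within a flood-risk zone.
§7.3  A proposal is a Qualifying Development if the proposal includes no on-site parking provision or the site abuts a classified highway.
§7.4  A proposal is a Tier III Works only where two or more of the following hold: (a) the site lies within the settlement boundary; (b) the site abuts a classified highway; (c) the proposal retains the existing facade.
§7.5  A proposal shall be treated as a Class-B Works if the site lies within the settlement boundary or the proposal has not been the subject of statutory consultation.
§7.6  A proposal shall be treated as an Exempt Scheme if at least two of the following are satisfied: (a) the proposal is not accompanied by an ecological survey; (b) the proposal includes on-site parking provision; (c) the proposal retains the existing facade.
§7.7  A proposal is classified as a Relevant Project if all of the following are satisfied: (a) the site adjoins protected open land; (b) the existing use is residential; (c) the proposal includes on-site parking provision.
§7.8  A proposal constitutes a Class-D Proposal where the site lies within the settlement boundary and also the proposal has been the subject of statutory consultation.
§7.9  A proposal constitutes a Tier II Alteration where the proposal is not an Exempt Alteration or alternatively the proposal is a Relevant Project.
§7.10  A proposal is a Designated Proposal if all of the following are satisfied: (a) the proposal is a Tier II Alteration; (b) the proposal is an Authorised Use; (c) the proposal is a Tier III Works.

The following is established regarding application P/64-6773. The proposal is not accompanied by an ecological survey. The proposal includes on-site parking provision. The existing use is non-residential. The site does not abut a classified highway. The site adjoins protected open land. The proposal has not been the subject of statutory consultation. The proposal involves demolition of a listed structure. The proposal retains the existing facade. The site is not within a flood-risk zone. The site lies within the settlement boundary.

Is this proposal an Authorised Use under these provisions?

Under §7.6: the proposal is not accompanied by an ecological survey? yes; the proposal includes on-site parking provision? yes; the proposal retains the existing facade? yes — 3 of 3 hold (need ≥2) → satisfied.
Under §7.8: the site lies within the settlement boundary? yes; and the proposal has been the subject of statutory consultation? no. So the proposal is not a Class-D Proposal.
Under §7.1: not an Exempt Scheme (§7.6)? no; or Class-D Proposal (§7.8)? no; or the proposal involves demolition of a listed structure? yes. So the proposal is an Authorised Use.

Yes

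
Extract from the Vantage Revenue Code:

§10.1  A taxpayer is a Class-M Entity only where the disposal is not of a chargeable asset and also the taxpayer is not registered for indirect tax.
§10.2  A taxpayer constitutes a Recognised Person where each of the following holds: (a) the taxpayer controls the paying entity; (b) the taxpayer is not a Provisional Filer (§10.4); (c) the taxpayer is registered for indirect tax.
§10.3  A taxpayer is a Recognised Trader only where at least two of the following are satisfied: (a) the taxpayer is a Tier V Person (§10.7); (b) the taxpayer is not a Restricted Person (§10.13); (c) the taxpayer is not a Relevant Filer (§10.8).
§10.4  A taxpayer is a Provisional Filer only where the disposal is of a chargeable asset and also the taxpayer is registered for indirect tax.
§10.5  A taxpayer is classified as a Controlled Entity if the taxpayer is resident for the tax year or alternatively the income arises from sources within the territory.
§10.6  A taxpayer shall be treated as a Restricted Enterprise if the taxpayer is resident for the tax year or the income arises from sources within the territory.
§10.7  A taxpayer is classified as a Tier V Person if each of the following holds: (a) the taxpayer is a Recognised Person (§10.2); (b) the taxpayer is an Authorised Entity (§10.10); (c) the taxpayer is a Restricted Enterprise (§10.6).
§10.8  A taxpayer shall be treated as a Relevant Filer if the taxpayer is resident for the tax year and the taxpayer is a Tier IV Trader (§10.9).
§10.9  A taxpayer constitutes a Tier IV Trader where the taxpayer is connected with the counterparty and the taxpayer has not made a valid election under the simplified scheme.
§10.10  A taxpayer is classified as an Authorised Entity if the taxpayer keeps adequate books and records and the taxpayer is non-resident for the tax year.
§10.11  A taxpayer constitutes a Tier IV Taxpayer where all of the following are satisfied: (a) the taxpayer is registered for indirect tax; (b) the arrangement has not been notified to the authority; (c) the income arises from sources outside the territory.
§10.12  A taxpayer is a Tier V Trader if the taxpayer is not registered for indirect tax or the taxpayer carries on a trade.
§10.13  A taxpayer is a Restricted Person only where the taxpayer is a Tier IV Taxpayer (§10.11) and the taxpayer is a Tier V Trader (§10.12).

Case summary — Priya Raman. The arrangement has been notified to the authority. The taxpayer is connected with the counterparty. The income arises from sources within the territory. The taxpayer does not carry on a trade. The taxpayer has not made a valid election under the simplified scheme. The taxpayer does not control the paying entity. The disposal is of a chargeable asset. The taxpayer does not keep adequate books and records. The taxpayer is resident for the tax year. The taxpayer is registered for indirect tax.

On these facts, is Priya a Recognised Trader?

No

§10.4 — Provisional Filer: [the disposal is of a chargeable asset? yes] AND [the taxpayer is registered for indirect tax? yes] → satisfied.
§10.2 — Recognised Person: [the taxpayer controls the paying entity? no] AND [not a Provisional Filer (§10.4)? no] AND [the taxpayer is registered for indirect tax? yes] → not satisfied.
§10.10 — Authorised Entity: [the taxpayer keeps adequate books and records? no] AND [the taxpayer is non-resident for the tax year? no] → not satisfied.
§10.6 — Restricted Enterprise: [the taxpayer is resident for the tax year? yes] OR [the income arises from sources within the territory? yes] → satisfied.
§10.7 — Tier V Person: [Recognised Person (§10.2)? no] AND [Authorised Entity (§10.10)? no] AND [Restricted Enterprise (§10.6)? yes] → not satisfied.
§10.11 — Tier IV Taxpayer: [the taxpayer is registered for indirect tax? yes] AND [the arrangement has not been notified to the authority? no] AND [the income arises from sources outside the territory? no] → not satisfied.
§10.12 — Tier V Trader: [the taxpayer is not registered for indirect tax? no] OR [the taxpayer carries on a trade? no] → not satisfied.
§10.13 — Restricted Person: [Tier IV Taxpayer (§10.11)? no] AND [Tier V Trader (§10.12)? no] → not satisfied.
§10.9 — Tier IV Trader: [the taxpayer is connected with the counterparty? yes] AND [the taxpayer has not made a valid election under the simplified scheme? yes] → satisfied.
§10.8 — Relevant Filer: [the taxpayer is resident for the tax year? yes] AND [Tier IV Trader (§10.9)? yes] → satisfied.
§10.3 — Recognised Trader: Tier V Person (§10.7)? no; not a Restricted Person (§10.13)? yes; not a Relevant Filer (§10.8)? no — 1 of 3 hold (need ≥2) → not satisfied.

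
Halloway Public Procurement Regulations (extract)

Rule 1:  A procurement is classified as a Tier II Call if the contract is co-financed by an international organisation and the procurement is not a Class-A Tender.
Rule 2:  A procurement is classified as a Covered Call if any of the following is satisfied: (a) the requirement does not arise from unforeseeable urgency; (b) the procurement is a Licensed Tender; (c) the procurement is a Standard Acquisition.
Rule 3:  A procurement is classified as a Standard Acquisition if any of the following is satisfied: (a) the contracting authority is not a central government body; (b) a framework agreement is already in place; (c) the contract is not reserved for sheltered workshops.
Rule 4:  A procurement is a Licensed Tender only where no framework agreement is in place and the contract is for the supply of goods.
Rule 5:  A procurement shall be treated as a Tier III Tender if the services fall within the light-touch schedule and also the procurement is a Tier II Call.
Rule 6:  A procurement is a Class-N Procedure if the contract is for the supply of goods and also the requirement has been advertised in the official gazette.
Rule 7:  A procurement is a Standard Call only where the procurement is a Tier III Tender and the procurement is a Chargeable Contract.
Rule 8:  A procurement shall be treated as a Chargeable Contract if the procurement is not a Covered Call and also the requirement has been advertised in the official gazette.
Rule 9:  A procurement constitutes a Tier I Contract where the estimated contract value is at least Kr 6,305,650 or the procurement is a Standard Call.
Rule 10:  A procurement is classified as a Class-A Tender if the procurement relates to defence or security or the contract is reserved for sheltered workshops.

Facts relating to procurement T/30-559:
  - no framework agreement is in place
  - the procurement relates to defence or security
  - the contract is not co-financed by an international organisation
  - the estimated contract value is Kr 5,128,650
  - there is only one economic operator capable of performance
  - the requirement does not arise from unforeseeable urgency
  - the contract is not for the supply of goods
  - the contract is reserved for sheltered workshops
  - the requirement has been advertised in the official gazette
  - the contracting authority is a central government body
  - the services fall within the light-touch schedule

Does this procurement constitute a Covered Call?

rule 4 — Licensed Tender: [no framework agreement is in place? yes] AND [the contract is for the supply of goods? no] → not satisfied.
rule 3 — Standard Acquisition: [the contracting authority is not a central government body? no] OR [a framework agreement is already in place? no] OR [the contract is not reserved for sheltered workshops? no] → not satisfied.
rule 2 — Covered Call: [the requirement does not arise from unforeseeable urgency? yes] OR [Licensed Tender (rule 4)? no] OR [Standard Acquisition (rule 3)? no] → satisfied.

Yes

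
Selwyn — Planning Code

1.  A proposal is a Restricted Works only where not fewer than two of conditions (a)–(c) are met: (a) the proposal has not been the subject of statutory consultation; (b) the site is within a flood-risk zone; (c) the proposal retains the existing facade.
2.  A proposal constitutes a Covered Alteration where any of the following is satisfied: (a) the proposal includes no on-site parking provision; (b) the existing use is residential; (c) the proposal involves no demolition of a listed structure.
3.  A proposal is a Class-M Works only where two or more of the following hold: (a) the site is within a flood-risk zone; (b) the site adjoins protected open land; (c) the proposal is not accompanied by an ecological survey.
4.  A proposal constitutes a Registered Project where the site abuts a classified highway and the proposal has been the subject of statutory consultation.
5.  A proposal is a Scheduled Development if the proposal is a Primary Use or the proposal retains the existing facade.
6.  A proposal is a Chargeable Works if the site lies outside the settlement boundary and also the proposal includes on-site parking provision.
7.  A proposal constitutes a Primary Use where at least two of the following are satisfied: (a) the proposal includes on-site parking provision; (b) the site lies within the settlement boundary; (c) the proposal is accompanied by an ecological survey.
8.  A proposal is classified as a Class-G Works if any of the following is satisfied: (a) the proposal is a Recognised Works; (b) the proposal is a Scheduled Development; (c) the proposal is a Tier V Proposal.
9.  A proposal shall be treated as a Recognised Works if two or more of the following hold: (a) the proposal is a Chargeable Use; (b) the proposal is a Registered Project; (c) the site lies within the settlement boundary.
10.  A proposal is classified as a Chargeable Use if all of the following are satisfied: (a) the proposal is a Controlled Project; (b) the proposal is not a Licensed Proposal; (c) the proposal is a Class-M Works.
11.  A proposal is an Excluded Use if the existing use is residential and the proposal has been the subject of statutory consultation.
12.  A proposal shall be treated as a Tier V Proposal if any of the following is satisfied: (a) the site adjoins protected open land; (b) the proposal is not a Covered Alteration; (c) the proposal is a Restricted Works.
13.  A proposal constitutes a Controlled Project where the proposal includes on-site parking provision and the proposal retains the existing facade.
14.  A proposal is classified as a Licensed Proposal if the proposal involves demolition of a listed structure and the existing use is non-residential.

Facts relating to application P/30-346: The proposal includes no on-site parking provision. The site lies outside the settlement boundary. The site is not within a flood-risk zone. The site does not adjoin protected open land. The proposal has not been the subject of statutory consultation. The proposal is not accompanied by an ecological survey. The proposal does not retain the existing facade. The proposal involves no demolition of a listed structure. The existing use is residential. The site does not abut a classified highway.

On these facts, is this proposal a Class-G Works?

No

paragraph 13 — Controlled Project: [the proposal includes on-site parking provision? no] AND [the proposal retains the existing facade? no] → not satisfied.
paragraph 14 — Licensed Proposal: [the proposal involves demolition of a listed structure? no] AND [the existing use is non-residential? no] → not satisfied.
paragraph 3 — Class-M Works: the site is within a flood-risk zone? no; the site adjoins protected open land? no; the proposal is not accompanied by an ecological survey? yes — 1 of 3 hold (need ≥2) → not satisfied.
paragraph 10 — Chargeable Use: [Controlled Project (paragraph 13)? no] AND [not a Licensed Proposal (paragraph 14)? yes] AND [Class-M Works (paragraph 3)? no] → not satisfied.
paragraph 4 — Registered Project: [the site abuts a classified highway? no] AND [the proposal has been the subject of statutory consultation? no] → not satisfied.
paragraph 9 — Recognised Works: Chargeable Use (paragraph 10)? no; Registered Project (paragraph 4)? no; the site lies within the settlement boundary? no — 0 of 3 hold (need ≥2) → not satisfied.
paragraph 7 — Primary Use: the proposal includes on-site parking provision? no; the site lies within the settlement boundary? no; the proposal is accompanied by an ecological survey? no — 0 of 3 hold (need ≥2) → not satisfied.
paragraph 5 — Scheduled Development: [Primary Use (paragraph 7)? no] OR [the proposal retains the existing facade? no] → not satisfied.
paragraph 2 — Covered Alteration: [the proposal includes no on-site parking provision? yes] OR [the existing use is residential? yes] OR [the proposal involves no demolition of a listed structure? yes] → satisfied.
paragraph 1 — Restricted Works: the proposal has not been the subject of statutory consultation? yes; the site is within a flood-risk zone? no; the proposal retains the existing facade? no — 1 of 3 hold (need ≥2) → not satisfied.
paragraph 12 — Tier V Proposal: [the site adjoins protected open land? no] OR [not a Covered Alteration (paragraph 2)? no] OR [Restricted Works (paragraph 1)? no] → not satisfied.
paragraph 8 — Class-G Works: [Recognised Works (paragraph 9)? no] OR [Scheduled Development (paragraph 5)? no] OR [Tier V Proposal (paragraph 12)? no] → not satisfied.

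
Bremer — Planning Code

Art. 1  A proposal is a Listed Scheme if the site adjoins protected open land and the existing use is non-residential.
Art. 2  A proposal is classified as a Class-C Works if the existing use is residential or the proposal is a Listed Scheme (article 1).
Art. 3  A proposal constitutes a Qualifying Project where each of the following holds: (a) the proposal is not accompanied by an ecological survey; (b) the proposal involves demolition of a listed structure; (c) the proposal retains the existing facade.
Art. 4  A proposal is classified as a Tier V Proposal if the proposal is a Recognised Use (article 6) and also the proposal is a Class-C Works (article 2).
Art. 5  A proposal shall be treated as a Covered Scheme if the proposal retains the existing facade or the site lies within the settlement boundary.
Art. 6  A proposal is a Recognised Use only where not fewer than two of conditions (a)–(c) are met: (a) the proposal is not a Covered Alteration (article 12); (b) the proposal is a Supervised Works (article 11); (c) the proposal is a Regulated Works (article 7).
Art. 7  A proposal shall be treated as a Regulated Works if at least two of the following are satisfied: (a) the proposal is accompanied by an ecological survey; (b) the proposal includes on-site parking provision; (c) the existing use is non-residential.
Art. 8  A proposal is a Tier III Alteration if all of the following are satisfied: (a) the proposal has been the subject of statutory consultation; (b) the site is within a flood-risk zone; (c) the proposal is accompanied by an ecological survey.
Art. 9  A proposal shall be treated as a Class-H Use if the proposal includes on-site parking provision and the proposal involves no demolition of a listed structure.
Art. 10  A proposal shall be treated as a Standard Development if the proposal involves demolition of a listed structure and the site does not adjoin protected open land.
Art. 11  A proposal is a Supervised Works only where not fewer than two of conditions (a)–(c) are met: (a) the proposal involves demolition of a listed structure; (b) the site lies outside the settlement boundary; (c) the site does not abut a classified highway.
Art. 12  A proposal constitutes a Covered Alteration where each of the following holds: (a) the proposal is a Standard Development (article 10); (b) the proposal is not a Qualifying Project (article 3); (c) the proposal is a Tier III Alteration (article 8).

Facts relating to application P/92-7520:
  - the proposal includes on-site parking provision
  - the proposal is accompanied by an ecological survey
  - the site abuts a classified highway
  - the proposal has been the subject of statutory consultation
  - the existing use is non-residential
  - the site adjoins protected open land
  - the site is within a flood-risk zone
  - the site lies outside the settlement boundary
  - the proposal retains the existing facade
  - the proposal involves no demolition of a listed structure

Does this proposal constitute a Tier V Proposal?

Yes

Under article 10: the proposal involves demolition of a listed structure? no; and the site does not adjoin protected open land? no. So the proposal is not a Standard Development.
Under article 3: the proposal is not accompanied by an ecological survey? no; and the proposal involves demolition of a listed structure? no; and the proposal retains the existing facade? yes. So the proposal is not a Qualifying Project.
Under article 8: the proposal has been the subject of statutory consultation? yes; and the site is within a flood-risk zone? yes; and the proposal is accompanied by an ecological survey? yes. So the proposal is a Tier III Alteration.
Under article 12: Standard Development (article 10)? no; and not a Qualifying Project (article 3)? yes; and Tier III Alteration (article 8)? yes. So the proposal is not a Covered Alteration.
Under article 11: the proposal involves demolition of a listed structure? no; the site lies outside the settlement boundary? yes; the site does not abut a classified highway? no — 1 of 3 hold (need ≥2) → not satisfied.
Under article 7: the proposal is accompanied by an ecological survey? yes; the proposal includes on-site parking provision? yes; the existing use is non-residential? yes — 3 of 3 hold (need ≥2) → satisfied.
Under article 6: not a Covered Alteration (article 12)? yes; Supervised Works (article 11)? no; Regulated Works (article 7)? yes — 2 of 3 hold (need ≥2) → satisfied.
Under article 1: the site adjoins protected open land? yes; and the existing use is non-residential? yes. So the proposal is a Listed Scheme.
Under article 2: the existing use is residential? no; or Listed Scheme (article 1)? yes. So the proposal is a Class-C Works.
Under article 4: Recognised Use (article 6)? yes; and Class-C Works (article 2)? yes. So the proposal is a Tier V Proposal.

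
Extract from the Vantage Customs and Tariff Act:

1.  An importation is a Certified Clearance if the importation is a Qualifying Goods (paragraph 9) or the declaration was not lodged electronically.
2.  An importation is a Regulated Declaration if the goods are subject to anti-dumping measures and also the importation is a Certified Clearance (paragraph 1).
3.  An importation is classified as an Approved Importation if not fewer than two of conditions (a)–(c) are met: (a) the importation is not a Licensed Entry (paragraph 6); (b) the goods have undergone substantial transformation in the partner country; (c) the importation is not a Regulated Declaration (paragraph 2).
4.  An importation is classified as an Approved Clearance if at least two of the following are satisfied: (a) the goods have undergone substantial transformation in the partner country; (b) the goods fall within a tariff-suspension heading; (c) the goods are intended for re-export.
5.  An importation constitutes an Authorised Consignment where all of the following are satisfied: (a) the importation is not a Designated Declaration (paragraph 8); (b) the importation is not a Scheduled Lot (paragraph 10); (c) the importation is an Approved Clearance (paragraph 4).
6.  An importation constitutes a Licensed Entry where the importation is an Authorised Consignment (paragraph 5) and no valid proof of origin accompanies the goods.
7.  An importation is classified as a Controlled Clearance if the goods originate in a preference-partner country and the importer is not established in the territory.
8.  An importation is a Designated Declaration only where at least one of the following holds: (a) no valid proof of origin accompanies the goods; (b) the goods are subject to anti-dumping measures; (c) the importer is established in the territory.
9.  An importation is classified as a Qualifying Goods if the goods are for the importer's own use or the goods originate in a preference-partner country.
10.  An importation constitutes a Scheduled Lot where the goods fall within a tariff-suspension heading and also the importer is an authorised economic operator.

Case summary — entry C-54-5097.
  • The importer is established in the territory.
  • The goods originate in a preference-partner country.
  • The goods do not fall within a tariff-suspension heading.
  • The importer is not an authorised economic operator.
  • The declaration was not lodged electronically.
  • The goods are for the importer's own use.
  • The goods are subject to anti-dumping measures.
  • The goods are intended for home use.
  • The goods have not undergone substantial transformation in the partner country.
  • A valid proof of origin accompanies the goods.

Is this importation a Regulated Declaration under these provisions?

Yes

paragraph 9 — Qualifying Goods: [the goods are for the importer's own use? yes] OR [the goods originate in a preference-partner country? yes] → satisfied.
paragraph 1 — Certified Clearance: [Qualifying Goods (paragraph 9)? yes] OR [the declaration was not lodged electronically? yes] → satisfied.
paragraph 2 — Regulated Declaration: [the goods are subject to anti-dumping measures? yes] AND [Certified Clearance (paragraph 1)? yes] → satisfied.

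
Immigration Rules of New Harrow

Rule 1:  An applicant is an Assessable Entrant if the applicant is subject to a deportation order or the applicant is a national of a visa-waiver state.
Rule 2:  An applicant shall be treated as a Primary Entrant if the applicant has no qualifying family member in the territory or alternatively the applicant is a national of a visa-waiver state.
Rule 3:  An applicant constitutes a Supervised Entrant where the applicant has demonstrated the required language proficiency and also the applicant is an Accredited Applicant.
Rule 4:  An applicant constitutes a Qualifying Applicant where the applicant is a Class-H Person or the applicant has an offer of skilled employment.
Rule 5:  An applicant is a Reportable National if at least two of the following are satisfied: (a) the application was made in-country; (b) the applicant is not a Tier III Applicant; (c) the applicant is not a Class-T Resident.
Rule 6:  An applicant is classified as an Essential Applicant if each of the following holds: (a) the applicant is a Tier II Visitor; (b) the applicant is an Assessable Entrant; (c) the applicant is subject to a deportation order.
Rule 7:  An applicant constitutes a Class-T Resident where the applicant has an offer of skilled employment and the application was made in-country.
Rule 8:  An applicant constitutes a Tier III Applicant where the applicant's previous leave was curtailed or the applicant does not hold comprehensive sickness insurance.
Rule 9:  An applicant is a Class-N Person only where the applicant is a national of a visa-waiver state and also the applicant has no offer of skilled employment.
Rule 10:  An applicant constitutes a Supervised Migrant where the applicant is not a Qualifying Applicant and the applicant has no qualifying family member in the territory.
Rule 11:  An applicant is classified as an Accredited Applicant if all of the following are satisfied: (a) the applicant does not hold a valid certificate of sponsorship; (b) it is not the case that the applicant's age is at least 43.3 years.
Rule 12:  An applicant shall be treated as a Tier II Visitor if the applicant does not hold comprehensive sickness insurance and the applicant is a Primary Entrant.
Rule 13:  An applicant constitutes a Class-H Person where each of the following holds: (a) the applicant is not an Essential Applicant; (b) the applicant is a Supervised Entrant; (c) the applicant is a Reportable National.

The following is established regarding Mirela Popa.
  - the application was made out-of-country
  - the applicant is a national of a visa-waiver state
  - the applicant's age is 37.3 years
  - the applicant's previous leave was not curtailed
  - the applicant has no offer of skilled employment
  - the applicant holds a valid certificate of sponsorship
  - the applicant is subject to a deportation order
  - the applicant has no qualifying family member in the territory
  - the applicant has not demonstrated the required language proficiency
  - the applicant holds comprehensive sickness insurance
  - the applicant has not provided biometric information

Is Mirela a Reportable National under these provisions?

Yes

rule 8 — Tier III Applicant: [the applicant's previous leave was curtailed? no] OR [the applicant does not hold comprehensive sickness insurance? no] → not satisfied.
rule 7 — Class-T Resident: [the applicant has an offer of skilled employment? no] AND [the application was made in-country? no] → not satisfied.
rule 5 — Reportable National: the application was made in-country? no; not a Tier III Applicant (rule 8)? yes; not a Class-T Resident (rule 7)? yes — 2 of 3 hold (need ≥2) → satisfied.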